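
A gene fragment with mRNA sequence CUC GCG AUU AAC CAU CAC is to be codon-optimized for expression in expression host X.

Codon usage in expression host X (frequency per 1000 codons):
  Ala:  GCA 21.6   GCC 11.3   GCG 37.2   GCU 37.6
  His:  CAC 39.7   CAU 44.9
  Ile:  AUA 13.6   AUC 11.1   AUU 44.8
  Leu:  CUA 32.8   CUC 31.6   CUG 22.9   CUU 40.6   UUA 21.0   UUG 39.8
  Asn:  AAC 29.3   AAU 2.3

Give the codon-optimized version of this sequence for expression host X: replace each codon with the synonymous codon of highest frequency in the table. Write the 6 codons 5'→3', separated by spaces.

CUU GCU AUU AAC CAU CAU

Codon 1 (Leu): best is CUU at 40.6.
Codon 2 (Ala): best is GCU at 37.6.
Codon 3 (Ile): best is AUU at 44.8.
Codon 4 (Asn): best is AAC at 29.3.
Codon 5 (His): best is CAU at 44.9.
Codon 6 (His): best is CAU at 44.9.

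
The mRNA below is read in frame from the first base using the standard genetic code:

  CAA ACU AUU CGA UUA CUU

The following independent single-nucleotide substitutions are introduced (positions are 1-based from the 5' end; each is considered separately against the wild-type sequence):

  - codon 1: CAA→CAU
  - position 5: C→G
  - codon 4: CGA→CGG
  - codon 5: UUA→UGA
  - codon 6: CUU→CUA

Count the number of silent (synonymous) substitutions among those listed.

2

Codon 1: CAA (Gln) → CAU (His) — missense.
Codon 2: ACU (Thr) → AGU (Ser) — missense.
Codon 4: CGA (Arg) → CGG (Arg) — synonymous.
Codon 5: UUA (Leu) → UGA (Stop) — nonsense.
Codon 6: CUU (Leu) → CUA (Leu) — synonymous.
Synonymous: 2 of 5.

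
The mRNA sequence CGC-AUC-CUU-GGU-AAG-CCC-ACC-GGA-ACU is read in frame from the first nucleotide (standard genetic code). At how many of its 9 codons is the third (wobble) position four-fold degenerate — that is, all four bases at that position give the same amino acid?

Codon 1 CGC (Arg): third position 4-fold.
Codon 2 AUC (Ile): third position 3-fold.
Codon 3 CUU (Leu): third position 4-fold.
Codon 4 GGU (Gly): third position 4-fold.
Codon 5 AAG (Lys): third position 2-fold.
Codon 6 CCC (Pro): third position 4-fold.
Codon 7 ACC (Thr): third position 4-fold.
Codon 8 GGA (Gly): third position 4-fold.
Codon 9 ACU (Thr): third position 4-fold.
Four-fold degenerate third positions: 7.

7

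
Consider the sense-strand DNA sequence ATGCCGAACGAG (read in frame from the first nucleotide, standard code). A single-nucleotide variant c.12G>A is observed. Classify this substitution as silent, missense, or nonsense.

silent

Position 12 falls in codon 4: GAG → Glu.
After the substitution the codon is GAA → Glu.
Both encode Glu, so the change is synonymous.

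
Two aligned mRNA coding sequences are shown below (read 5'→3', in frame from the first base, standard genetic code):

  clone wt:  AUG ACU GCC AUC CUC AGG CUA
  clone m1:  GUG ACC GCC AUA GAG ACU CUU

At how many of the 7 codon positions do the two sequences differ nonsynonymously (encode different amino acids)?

Codon 1: AUG Met / GUG Val — nonsynonymous.
Codon 2: ACU Thr / ACC Thr — synonymous.
Codon 3: GCC Ala / GCC Ala — identical.
Codon 4: AUC Ile / AUA Ile — synonymous.
Codon 5: CUC Leu / GAG Glu — nonsynonymous.
Codon 6: AGG Arg / ACU Thr — nonsynonymous.
Codon 7: CUA Leu / CUU Leu — synonymous.
Nonsynonymous differences: 3.

3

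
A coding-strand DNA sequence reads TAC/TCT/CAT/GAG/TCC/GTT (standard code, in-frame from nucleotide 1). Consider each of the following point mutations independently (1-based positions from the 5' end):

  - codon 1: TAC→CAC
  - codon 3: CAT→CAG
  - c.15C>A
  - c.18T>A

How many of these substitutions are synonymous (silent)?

2

Codon 1: TAC (Tyr) → CAC (His) — missense.
Codon 3: CAT (His) → CAG (Gln) — missense.
Codon 5: TCC (Ser) → TCA (Ser) — synonymous.
Codon 6: GTT (Val) → GTA (Val) — synonymous.
Synonymous: 2 of 4.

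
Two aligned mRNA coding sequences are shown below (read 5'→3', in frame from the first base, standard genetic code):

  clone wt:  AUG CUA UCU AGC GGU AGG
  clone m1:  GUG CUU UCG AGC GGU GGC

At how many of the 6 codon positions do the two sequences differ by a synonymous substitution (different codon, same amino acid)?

Codon 1: AUG Met / GUG Val — nonsynonymous.
Codon 2: CUA Leu / CUU Leu — synonymous.
Codon 3: UCU Ser / UCG Ser — synonymous.
Codon 4: AGC Ser / AGC Ser — identical.
Codon 5: GGU Gly / GGU Gly — identical.
Codon 6: AGG Arg / GGC Gly — nonsynonymous.
Synonymous differences: 2.

2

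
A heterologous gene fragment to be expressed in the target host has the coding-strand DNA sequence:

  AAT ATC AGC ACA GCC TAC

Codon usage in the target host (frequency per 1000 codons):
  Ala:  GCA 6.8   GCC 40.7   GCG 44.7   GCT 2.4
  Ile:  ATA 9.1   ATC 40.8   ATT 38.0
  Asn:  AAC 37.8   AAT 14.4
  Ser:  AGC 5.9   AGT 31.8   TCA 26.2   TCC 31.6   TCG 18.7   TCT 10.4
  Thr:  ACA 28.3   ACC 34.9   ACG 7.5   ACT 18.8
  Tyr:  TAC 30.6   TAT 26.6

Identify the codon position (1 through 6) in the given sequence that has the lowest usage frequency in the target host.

Codon 1 AAT (Asn): 14.4 per 1000.
Codon 2 ATC (Ile): 40.8 per 1000.
Codon 3 AGC (Ser): 5.9 per 1000.
Codon 4 ACA (Thr): 28.3 per 1000.
Codon 5 GCC (Ala): 40.7 per 1000.
Codon 6 TAC (Tyr): 30.6 per 1000.
Lowest frequency is 5.9 at codon 3.

3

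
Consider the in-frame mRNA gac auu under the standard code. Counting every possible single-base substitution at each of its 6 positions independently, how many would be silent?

3

Codon 1 (GAC, Asp): 1 synonymous substitution.
Codon 2 (AUU, Ile): 2 synonymous substitutions.
Total: 1 + 2 = 3.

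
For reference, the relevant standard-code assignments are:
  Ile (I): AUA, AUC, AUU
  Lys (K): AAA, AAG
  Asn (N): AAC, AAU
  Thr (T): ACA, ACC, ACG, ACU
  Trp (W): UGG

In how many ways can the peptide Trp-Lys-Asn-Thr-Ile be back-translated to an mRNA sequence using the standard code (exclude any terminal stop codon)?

Trp: 1 codon.
Lys: 2 codons.
Asn: 2 codons.
Thr: 4 codons.
Ile: 3 codons.
1 × 2 × 2 × 4 × 3 = 48.

48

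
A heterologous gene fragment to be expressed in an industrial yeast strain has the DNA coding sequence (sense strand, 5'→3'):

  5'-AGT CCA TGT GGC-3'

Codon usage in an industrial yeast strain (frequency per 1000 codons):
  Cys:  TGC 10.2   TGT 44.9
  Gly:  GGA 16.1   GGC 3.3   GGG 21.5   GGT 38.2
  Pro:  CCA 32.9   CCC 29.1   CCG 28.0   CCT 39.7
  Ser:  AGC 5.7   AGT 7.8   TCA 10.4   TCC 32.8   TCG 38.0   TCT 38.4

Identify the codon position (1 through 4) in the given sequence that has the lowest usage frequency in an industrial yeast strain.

Codon 1 AGT (Ser): 7.8 per 1000.
Codon 2 CCA (Pro): 32.9 per 1000.
Codon 3 TGT (Cys): 44.9 per 1000.
Codon 4 GGC (Gly): 3.3 per 1000.
Lowest frequency is 3.3 at codon 4.

4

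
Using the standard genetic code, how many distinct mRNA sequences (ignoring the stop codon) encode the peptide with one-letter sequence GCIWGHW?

Gly: 4 codons.
Cys: 2 codons.
Ile: 3 codons.
Trp: 1 codon.
Gly: 4 codons.
His: 2 codons.
Trp: 1 codon.
4 × 2 × 3 × 1 × 4 × 2 × 1 = 192.

192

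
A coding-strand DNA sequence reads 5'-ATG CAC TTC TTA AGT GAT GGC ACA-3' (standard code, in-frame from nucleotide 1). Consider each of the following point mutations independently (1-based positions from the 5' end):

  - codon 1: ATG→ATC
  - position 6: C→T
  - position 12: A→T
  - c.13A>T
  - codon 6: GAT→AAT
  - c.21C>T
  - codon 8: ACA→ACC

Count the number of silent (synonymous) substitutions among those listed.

Codon 1: ATG (Met) → ATC (Ile) — missense.
Codon 2: CAC (His) → CAT (His) — synonymous.
Codon 4: TTA (Leu) → TTT (Phe) — missense.
Codon 5: AGT (Ser) → TGT (Cys) — missense.
Codon 6: GAT (Asp) → AAT (Asn) — missense.
Codon 7: GGC (Gly) → GGT (Gly) — synonymous.
Codon 8: ACA (Thr) → ACC (Thr) — synonymous.
Synonymous: 3 of 7.

3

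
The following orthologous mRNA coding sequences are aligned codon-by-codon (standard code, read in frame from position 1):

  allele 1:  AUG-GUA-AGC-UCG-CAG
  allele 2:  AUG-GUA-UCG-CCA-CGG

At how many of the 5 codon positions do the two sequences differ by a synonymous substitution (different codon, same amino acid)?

Codon 1: AUG Met / AUG Met — identical.
Codon 2: GUA Val / GUA Val — identical.
Codon 3: AGC Ser / UCG Ser — synonymous.
Codon 4: UCG Ser / CCA Pro — nonsynonymous.
Codon 5: CAG Gln / CGG Arg — nonsynonymous.
Synonymous differences: 1.

1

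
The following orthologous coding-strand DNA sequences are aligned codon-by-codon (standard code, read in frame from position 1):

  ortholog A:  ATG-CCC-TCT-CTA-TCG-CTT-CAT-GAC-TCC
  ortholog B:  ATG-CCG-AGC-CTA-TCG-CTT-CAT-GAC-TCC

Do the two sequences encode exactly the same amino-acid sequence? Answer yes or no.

Codon 1: ATG Met / ATG Met — identical.
Codon 2: CCC Pro / CCG Pro — synonymous.
Codon 3: TCT Ser / AGC Ser — synonymous.
Codon 4: CTA Leu / CTA Leu — identical.
Codon 5: TCG Ser / TCG Ser — identical.
Codon 6: CTT Leu / CTT Leu — identical.
Codon 7: CAT His / CAT His — identical.
Codon 8: GAC Asp / GAC Asp — identical.
Codon 9: TCC Ser / TCC Ser — identical.
Nonsynonymous differences: 0 → same protein.

yes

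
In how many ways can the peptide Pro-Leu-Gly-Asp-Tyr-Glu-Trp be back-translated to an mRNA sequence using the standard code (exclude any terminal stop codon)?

Pro: 4 codons.
Leu: 6 codons.
Gly: 4 codons.
Asp: 2 codons.
Tyr: 2 codons.
Glu: 2 codons.
Trp: 1 codon.
4 × 6 × 4 × 2 × 2 × 2 × 1 = 768.

768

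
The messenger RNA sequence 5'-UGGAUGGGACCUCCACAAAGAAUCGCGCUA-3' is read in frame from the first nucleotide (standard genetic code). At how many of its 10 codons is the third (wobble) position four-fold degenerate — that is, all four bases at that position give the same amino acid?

Codon 1 UGG (Trp): third position 1-fold.
Codon 2 AUG (Met): third position 1-fold.
Codon 3 GGA (Gly): third position 4-fold.
Codon 4 CCU (Pro): third position 4-fold.
Codon 5 CCA (Pro): third position 4-fold.
Codon 6 CAA (Gln): third position 2-fold.
Codon 7 AGA (Arg): third position 2-fold.
Codon 8 AUC (Ile): third position 3-fold.
Codon 9 GCG (Ala): third position 4-fold.
Codon 10 CUA (Leu): third position 4-fold.
Four-fold degenerate third positions: 5.

5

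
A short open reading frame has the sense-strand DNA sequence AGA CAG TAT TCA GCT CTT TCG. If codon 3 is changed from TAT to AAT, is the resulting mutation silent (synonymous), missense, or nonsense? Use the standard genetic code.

Position 7 falls in codon 3: TAT → Tyr.
After the substitution the codon is AAT → Asn.
Tyr ≠ Asn, so this is a missense mutation.

missense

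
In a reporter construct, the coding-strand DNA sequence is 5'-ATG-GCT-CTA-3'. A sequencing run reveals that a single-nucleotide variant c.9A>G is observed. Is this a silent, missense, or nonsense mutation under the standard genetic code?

silent

Position 9 falls in codon 3: CTA → Leu.
After the substitution the codon is CTG → Leu.
Both encode Leu, so the change is synonymous.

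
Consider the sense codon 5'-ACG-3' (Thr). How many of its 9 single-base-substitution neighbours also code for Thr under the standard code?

Position 1: none → 0 synonymous.
Position 2: none → 0 synonymous.
Position 3: ACT, ACC, ACA → 3 synonymous.
Total: 0 + 0 + 3 = 3.

3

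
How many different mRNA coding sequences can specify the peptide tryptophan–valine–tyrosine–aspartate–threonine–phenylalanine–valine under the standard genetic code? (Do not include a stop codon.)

Trp: 1 codon.
Val: 4 codons.
Tyr: 2 codons.
Asp: 2 codons.
Thr: 4 codons.
Phe: 2 codons.
Val: 4 codons.
1 × 4 × 2 × 2 × 4 × 2 × 4 = 512.

512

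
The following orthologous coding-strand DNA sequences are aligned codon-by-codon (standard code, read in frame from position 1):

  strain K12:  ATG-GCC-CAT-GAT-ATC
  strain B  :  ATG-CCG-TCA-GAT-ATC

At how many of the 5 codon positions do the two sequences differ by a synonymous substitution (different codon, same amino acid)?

Codon 1: ATG Met / ATG Met — identical.
Codon 2: GCC Ala / CCG Pro — nonsynonymous.
Codon 3: CAT His / TCA Ser — nonsynonymous.
Codon 4: GAT Asp / GAT Asp — identical.
Codon 5: ATC Ile / ATC Ile — identical.
Synonymous differences: 0.

0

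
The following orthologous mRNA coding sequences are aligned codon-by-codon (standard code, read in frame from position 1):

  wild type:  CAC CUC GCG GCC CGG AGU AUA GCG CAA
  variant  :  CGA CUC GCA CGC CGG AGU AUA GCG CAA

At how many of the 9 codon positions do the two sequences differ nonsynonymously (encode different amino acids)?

Codon 1: CAC His / CGA Arg — nonsynonymous.
Codon 2: CUC Leu / CUC Leu — identical.
Codon 3: GCG Ala / GCA Ala — synonymous.
Codon 4: GCC Ala / CGC Arg — nonsynonymous.
Codon 5: CGG Arg / CGG Arg — identical.
Codon 6: AGU Ser / AGU Ser — identical.
Codon 7: AUA Ile / AUA Ile — identical.
Codon 8: GCG Ala / GCG Ala — identical.
Codon 9: CAA Gln / CAA Gln — identical.
Nonsynonymous differences: 2.

2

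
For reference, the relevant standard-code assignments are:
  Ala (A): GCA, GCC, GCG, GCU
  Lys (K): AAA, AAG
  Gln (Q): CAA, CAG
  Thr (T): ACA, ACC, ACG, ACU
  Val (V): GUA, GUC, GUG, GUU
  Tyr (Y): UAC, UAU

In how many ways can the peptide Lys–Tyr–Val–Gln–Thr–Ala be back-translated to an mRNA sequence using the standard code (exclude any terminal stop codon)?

512

Lys: 2 codons.
Tyr: 2 codons.
Val: 4 codons.
Gln: 2 codons.
Thr: 4 codons.
Ala: 4 codons.
2 × 2 × 4 × 2 × 4 × 4 = 512.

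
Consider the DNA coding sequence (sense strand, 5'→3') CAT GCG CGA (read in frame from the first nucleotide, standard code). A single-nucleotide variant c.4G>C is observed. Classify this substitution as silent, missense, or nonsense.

missense

Position 4 falls in codon 2: GCG → Ala.
After the substitution the codon is CCG → Pro.
Ala ≠ Pro, so this is a missense mutation.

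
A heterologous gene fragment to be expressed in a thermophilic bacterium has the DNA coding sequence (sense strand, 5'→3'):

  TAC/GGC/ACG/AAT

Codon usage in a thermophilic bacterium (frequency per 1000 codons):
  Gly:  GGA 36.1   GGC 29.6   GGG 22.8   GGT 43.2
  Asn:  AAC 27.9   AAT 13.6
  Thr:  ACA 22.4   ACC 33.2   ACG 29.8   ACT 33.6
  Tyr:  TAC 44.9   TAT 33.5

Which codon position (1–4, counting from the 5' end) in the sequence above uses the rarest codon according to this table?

Codon 1 TAC (Tyr): 44.9 per 1000.
Codon 2 GGC (Gly): 29.6 per 1000.
Codon 3 ACG (Thr): 29.8 per 1000.
Codon 4 AAT (Asn): 13.6 per 1000.
Lowest frequency is 13.6 at codon 4.

4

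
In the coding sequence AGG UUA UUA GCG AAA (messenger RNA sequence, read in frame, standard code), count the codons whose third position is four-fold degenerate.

Codon 1 AGG (Arg): third position 2-fold.
Codon 2 UUA (Leu): third position 2-fold.
Codon 3 UUA (Leu): third position 2-fold.
Codon 4 GCG (Ala): third position 4-fold.
Codon 5 AAA (Lys): third position 2-fold.
Four-fold degenerate third positions: 1.

1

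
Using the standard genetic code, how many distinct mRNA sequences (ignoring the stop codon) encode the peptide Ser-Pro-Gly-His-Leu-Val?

4608

Ser: 6 codons.
Pro: 4 codons.
Gly: 4 codons.
His: 2 codons.
Leu: 6 codons.
Val: 4 codons.
6 × 4 × 4 × 2 × 6 × 4 = 4608.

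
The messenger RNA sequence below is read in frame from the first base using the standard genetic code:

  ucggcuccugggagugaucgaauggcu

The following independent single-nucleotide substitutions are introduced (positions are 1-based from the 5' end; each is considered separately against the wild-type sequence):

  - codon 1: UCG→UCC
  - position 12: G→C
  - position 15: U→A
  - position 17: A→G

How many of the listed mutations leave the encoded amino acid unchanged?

2

Codon 1: UCG (Ser) → UCC (Ser) — synonymous.
Codon 4: GGG (Gly) → GGC (Gly) — synonymous.
Codon 5: AGU (Ser) → AGA (Arg) — missense.
Codon 6: GAU (Asp) → GGU (Gly) — missense.
Synonymous: 2 of 4.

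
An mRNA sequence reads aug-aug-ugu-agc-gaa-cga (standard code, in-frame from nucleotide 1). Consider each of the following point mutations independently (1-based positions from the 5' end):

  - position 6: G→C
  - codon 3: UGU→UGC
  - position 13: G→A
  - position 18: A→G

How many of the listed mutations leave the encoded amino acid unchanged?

Codon 2: AUG (Met) → AUC (Ile) — missense.
Codon 3: UGU (Cys) → UGC (Cys) — synonymous.
Codon 5: GAA (Glu) → AAA (Lys) — missense.
Codon 6: CGA (Arg) → CGG (Arg) — synonymous.
Synonymous: 2 of 4.

2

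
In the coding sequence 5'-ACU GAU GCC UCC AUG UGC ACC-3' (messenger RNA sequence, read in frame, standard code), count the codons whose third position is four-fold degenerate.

4

Codon 1 ACU (Thr): third position 4-fold.
Codon 2 GAU (Asp): third position 2-fold.
Codon 3 GCC (Ala): third position 4-fold.
Codon 4 UCC (Ser): third position 4-fold.
Codon 5 AUG (Met): third position 1-fold.
Codon 6 UGC (Cys): third position 2-fold.
Codon 7 ACC (Thr): third position 4-fold.
Four-fold degenerate third positions: 4.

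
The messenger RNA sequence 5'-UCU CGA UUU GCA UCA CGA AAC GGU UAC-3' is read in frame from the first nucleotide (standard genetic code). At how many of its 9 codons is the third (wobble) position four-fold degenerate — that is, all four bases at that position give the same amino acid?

6

Codon 1 UCU (Ser): third position 4-fold.
Codon 2 CGA (Arg): third position 4-fold.
Codon 3 UUU (Phe): third position 2-fold.
Codon 4 GCA (Ala): third position 4-fold.
Codon 5 UCA (Ser): third position 4-fold.
Codon 6 CGA (Arg): third position 4-fold.
Codon 7 AAC (Asn): third position 2-fold.
Codon 8 GGU (Gly): third position 4-fold.
Codon 9 UAC (Tyr): third position 2-fold.
Four-fold degenerate third positions: 6.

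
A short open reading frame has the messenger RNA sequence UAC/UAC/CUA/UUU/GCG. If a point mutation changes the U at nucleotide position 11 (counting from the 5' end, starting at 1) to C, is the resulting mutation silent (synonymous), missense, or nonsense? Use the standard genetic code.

Position 11 falls in codon 4: UUU → Phe.
After the substitution the codon is UCU → Ser.
Phe ≠ Ser, so this is a missense mutation.

missense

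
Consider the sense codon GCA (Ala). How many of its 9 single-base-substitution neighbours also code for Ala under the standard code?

Position 1: none → 0 synonymous.
Position 2: none → 0 synonymous.
Position 3: GCT, GCC, GCG → 3 synonymous.
Total: 0 + 0 + 3 = 3.

3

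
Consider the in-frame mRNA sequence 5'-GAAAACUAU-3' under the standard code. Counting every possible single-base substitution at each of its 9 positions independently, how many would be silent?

3

Codon 1 (GAA, Glu): 1 synonymous substitution.
Codon 2 (AAC, Asn): 1 synonymous substitution.
Codon 3 (UAU, Tyr): 1 synonymous substitution.
Total: 1 + 1 + 1 = 3.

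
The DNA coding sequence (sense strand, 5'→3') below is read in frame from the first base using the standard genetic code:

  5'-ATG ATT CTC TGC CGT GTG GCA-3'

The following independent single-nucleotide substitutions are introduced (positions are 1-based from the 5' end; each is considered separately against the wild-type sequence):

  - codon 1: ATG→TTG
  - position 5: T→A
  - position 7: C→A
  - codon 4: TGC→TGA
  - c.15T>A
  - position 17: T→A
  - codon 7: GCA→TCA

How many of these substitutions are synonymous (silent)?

Codon 1: ATG (Met) → TTG (Leu) — missense.
Codon 2: ATT (Ile) → AAT (Asn) — missense.
Codon 3: CTC (Leu) → ATC (Ile) — missense.
Codon 4: TGC (Cys) → TGA (Stop) — nonsense.
Codon 5: CGT (Arg) → CGA (Arg) — synonymous.
Codon 6: GTG (Val) → GAG (Glu) — missense.
Codon 7: GCA (Ala) → TCA (Ser) — missense.
Synonymous: 1 of 7.

1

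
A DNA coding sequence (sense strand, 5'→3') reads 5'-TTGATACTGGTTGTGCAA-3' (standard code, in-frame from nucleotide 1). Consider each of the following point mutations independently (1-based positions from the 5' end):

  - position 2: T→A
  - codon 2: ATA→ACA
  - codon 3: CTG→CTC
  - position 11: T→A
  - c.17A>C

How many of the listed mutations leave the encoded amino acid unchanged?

Codon 1: TTG (Leu) → TAG (Stop) — nonsense.
Codon 2: ATA (Ile) → ACA (Thr) — missense.
Codon 3: CTG (Leu) → CTC (Leu) — synonymous.
Codon 4: GTT (Val) → GAT (Asp) — missense.
Codon 6: CAA (Gln) → CCA (Pro) — missense.
Synonymous: 1 of 5.

1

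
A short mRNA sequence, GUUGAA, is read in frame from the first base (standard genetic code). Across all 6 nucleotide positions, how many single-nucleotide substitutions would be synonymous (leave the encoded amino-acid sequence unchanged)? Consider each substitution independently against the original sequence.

Codon 1 (GUU, Val): 3 synonymous substitutions.
Codon 2 (GAA, Glu): 1 synonymous substitution.
Total: 3 + 1 = 4.

4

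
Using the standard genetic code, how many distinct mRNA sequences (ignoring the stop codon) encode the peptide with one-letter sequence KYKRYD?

192

Lys: 2 codons.
Tyr: 2 codons.
Lys: 2 codons.
Arg: 6 codons.
Tyr: 2 codons.
Asp: 2 codons.
2 × 2 × 2 × 6 × 2 × 2 = 192.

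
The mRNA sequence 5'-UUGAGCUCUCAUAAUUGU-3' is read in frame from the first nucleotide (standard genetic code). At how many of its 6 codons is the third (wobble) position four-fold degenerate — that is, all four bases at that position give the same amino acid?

1

Codon 1 UUG (Leu): third position 2-fold.
Codon 2 AGC (Ser): third position 2-fold.
Codon 3 UCU (Ser): third position 4-fold.
Codon 4 CAU (His): third position 2-fold.
Codon 5 AAU (Asn): third position 2-fold.
Codon 6 UGU (Cys): third position 2-fold.
Four-fold degenerate third positions: 1.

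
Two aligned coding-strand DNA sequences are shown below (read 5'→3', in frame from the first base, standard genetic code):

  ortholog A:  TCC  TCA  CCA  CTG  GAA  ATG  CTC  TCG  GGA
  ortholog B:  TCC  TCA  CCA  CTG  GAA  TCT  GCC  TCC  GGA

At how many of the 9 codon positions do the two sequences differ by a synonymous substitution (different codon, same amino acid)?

1

Codon 1: TCC Ser / TCC Ser — identical.
Codon 2: TCA Ser / TCA Ser — identical.
Codon 3: CCA Pro / CCA Pro — identical.
Codon 4: CTG Leu / CTG Leu — identical.
Codon 5: GAA Glu / GAA Glu — identical.
Codon 6: ATG Met / TCT Ser — nonsynonymous.
Codon 7: CTC Leu / GCC Ala — nonsynonymous.
Codon 8: TCG Ser / TCC Ser — synonymous.
Codon 9: GGA Gly / GGA Gly — identical.
Synonymous differences: 1.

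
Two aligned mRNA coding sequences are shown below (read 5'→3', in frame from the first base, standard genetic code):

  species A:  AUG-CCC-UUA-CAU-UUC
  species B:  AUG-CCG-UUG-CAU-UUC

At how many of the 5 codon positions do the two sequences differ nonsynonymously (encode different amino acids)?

0

Codon 1: AUG Met / AUG Met — identical.
Codon 2: CCC Pro / CCG Pro — synonymous.
Codon 3: UUA Leu / UUG Leu — synonymous.
Codon 4: CAU His / CAU His — identical.
Codon 5: UUC Phe / UUC Phe — identical.
Nonsynonymous differences: 0.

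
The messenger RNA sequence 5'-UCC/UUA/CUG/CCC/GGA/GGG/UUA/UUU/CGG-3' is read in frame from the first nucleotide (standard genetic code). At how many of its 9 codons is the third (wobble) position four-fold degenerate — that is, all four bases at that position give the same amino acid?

Codon 1 UCC (Ser): third position 4-fold.
Codon 2 UUA (Leu): third position 2-fold.
Codon 3 CUG (Leu): third position 4-fold.
Codon 4 CCC (Pro): third position 4-fold.
Codon 5 GGA (Gly): third position 4-fold.
Codon 6 GGG (Gly): third position 4-fold.
Codon 7 UUA (Leu): third position 2-fold.
Codon 8 UUU (Phe): third position 2-fold.
Codon 9 CGG (Arg): third position 4-fold.
Four-fold degenerate third positions: 6.

6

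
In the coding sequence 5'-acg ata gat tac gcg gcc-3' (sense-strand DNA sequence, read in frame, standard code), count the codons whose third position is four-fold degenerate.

Codon 1 ACG (Thr): third position 4-fold.
Codon 2 ATA (Ile): third position 3-fold.
Codon 3 GAT (Asp): third position 2-fold.
Codon 4 TAC (Tyr): third position 2-fold.
Codon 5 GCG (Ala): third position 4-fold.
Codon 6 GCC (Ala): third position 4-fold.
Four-fold degenerate third positions: 3.

3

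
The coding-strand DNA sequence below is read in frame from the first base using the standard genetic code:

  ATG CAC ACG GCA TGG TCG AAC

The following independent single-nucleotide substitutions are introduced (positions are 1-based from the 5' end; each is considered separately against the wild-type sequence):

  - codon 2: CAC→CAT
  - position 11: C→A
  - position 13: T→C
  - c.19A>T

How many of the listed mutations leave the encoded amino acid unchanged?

1

Codon 2: CAC (His) → CAT (His) — synonymous.
Codon 4: GCA (Ala) → GAA (Glu) — missense.
Codon 5: TGG (Trp) → CGG (Arg) — missense.
Codon 7: AAC (Asn) → TAC (Tyr) — missense.
Synonymous: 1 of 4.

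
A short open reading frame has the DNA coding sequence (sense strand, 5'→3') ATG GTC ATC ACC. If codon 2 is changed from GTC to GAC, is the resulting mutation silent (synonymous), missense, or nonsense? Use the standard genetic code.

missense

Position 5 falls in codon 2: GTC → Val.
After the substitution the codon is GAC → Asp.
Val ≠ Asp, so this is a missense mutation.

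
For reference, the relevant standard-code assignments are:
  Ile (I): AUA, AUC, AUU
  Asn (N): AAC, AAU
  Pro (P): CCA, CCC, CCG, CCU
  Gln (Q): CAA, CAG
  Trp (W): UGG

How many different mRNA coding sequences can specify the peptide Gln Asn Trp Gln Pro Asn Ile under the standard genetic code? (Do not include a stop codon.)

192

Gln: 2 codons.
Asn: 2 codons.
Trp: 1 codon.
Gln: 2 codons.
Pro: 4 codons.
Asn: 2 codons.
Ile: 3 codons.
2 × 2 × 1 × 2 × 4 × 2 × 3 = 192.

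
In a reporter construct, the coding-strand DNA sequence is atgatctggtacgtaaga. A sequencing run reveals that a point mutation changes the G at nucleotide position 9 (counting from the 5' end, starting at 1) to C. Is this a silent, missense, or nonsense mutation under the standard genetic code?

missense

Position 9 falls in codon 3: TGG → Trp.
After the substitution the codon is TGC → Cys.
Trp ≠ Cys, so this is a missense mutation.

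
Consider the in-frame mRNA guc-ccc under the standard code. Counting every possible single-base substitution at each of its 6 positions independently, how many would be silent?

Codon 1 (GUC, Val): 3 synonymous substitutions.
Codon 2 (CCC, Pro): 3 synonymous substitutions.
Total: 3 + 3 = 6.

6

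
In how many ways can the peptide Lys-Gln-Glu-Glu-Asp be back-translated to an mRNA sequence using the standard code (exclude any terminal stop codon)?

32

Lys: 2 codons.
Gln: 2 codons.
Glu: 2 codons.
Glu: 2 codons.
Asp: 2 codons.
2 × 2 × 2 × 2 × 2 = 32.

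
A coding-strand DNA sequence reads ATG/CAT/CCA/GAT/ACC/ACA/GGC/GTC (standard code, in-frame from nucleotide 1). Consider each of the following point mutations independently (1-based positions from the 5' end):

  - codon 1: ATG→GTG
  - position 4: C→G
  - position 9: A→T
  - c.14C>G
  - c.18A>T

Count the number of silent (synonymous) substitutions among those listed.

Codon 1: ATG (Met) → GTG (Val) — missense.
Codon 2: CAT (His) → GAT (Asp) — missense.
Codon 3: CCA (Pro) → CCT (Pro) — synonymous.
Codon 5: ACC (Thr) → AGC (Ser) — missense.
Codon 6: ACA (Thr) → ACT (Thr) — synonymous.
Synonymous: 2 of 5.

2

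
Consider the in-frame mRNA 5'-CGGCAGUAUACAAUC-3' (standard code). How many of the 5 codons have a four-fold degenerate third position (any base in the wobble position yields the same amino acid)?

2

Codon 1 CGG (Arg): third position 4-fold.
Codon 2 CAG (Gln): third position 2-fold.
Codon 3 UAU (Tyr): third position 2-fold.
Codon 4 ACA (Thr): third position 4-fold.
Codon 5 AUC (Ile): third position 3-fold.
Four-fold degenerate third positions: 2.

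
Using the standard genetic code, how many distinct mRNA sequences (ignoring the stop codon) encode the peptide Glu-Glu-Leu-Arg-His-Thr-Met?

Glu: 2 codons.
Glu: 2 codons.
Leu: 6 codons.
Arg: 6 codons.
His: 2 codons.
Thr: 4 codons.
Met: 1 codon.
2 × 2 × 6 × 6 × 2 × 4 × 1 = 1152.

1152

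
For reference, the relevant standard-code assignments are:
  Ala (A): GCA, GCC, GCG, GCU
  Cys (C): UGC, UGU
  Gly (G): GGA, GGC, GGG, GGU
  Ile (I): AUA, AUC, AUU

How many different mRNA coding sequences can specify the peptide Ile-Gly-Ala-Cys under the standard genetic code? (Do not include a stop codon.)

96

Ile: 3 codons.
Gly: 4 codons.
Ala: 4 codons.
Cys: 2 codons.
3 × 4 × 4 × 2 = 96.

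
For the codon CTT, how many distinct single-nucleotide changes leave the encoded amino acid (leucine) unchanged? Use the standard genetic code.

3

Position 1: none → 0 synonymous.
Position 2: none → 0 synonymous.
Position 3: CTC, CTA, CTG → 3 synonymous.
Total: 0 + 0 + 3 = 3.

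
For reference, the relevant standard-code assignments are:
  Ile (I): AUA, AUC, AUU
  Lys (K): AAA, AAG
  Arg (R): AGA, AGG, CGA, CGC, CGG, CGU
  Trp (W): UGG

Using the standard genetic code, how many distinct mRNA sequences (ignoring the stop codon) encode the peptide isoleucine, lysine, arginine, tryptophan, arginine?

216

Ile: 3 codons.
Lys: 2 codons.
Arg: 6 codons.
Trp: 1 codon.
Arg: 6 codons.
3 × 2 × 6 × 1 × 6 = 216.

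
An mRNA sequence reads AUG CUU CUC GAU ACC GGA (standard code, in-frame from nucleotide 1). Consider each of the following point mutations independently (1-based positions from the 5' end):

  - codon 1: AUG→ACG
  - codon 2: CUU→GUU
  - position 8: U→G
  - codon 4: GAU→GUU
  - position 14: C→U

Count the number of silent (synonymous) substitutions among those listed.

0

Codon 1: AUG (Met) → ACG (Thr) — missense.
Codon 2: CUU (Leu) → GUU (Val) — missense.
Codon 3: CUC (Leu) → CGC (Arg) — missense.
Codon 4: GAU (Asp) → GUU (Val) — missense.
Codon 5: ACC (Thr) → AUC (Ile) — missense.
Synonymous: 0 of 5.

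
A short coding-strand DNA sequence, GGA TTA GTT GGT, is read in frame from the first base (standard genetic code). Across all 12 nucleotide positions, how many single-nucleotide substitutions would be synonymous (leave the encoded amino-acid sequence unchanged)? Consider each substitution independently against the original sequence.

Codon 1 (GGA, Gly): 3 synonymous substitutions.
Codon 2 (TTA, Leu): 2 synonymous substitutions.
Codon 3 (GTT, Val): 3 synonymous substitutions.
Codon 4 (GGT, Gly): 3 synonymous substitutions.
Total: 3 + 2 + 3 + 3 = 11.

11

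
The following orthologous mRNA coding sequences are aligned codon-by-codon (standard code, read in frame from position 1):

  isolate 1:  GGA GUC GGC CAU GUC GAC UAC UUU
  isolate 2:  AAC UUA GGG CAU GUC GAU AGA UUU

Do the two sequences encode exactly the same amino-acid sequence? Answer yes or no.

no

Codon 1: GGA Gly / AAC Asn — nonsynonymous.
Codon 2: GUC Val / UUA Leu — nonsynonymous.
Codon 3: GGC Gly / GGG Gly — synonymous.
Codon 4: CAU His / CAU His — identical.
Codon 5: GUC Val / GUC Val — identical.
Codon 6: GAC Asp / GAU Asp — synonymous.
Codon 7: UAC Tyr / AGA Arg — nonsynonymous.
Codon 8: UUU Phe / UUU Phe — identical.
Nonsynonymous differences: 3 → different protein.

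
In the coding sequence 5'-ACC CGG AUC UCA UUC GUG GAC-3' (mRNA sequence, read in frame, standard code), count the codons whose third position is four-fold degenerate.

4

Codon 1 ACC (Thr): third position 4-fold.
Codon 2 CGG (Arg): third position 4-fold.
Codon 3 AUC (Ile): third position 3-fold.
Codon 4 UCA (Ser): third position 4-fold.
Codon 5 UUC (Phe): third position 2-fold.
Codon 6 GUG (Val): third position 4-fold.
Codon 7 GAC (Asp): third position 2-fold.
Four-fold degenerate third positions: 4.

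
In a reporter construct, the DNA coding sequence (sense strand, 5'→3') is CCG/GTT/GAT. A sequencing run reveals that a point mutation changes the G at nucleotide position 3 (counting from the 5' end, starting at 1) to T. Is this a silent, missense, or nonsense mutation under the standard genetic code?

Position 3 falls in codon 1: CCG → Pro.
After the substitution the codon is CCT → Pro.
Both encode Pro, so the change is synonymous.

silent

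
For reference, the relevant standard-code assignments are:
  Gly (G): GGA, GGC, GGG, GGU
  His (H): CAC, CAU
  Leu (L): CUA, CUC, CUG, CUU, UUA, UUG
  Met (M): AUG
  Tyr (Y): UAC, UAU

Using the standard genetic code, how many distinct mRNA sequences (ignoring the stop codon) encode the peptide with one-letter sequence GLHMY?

96

Gly: 4 codons.
Leu: 6 codons.
His: 2 codons.
Met: 1 codon.
Tyr: 2 codons.
4 × 6 × 2 × 1 × 2 = 96.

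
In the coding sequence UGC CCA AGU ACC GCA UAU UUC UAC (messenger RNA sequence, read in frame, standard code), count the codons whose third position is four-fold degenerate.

3

Codon 1 UGC (Cys): third position 2-fold.
Codon 2 CCA (Pro): third position 4-fold.
Codon 3 AGU (Ser): third position 2-fold.
Codon 4 ACC (Thr): third position 4-fold.
Codon 5 GCA (Ala): third position 4-fold.
Codon 6 UAU (Tyr): third position 2-fold.
Codon 7 UUC (Phe): third position 2-fold.
Codon 8 UAC (Tyr): third position 2-fold.
Four-fold degenerate third positions: 3.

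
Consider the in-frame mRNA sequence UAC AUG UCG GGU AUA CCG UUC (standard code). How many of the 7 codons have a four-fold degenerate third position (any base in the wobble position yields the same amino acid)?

Codon 1 UAC (Tyr): third position 2-fold.
Codon 2 AUG (Met): third position 1-fold.
Codon 3 UCG (Ser): third position 4-fold.
Codon 4 GGU (Gly): third position 4-fold.
Codon 5 AUA (Ile): third position 3-fold.
Codon 6 CCG (Pro): third position 4-fold.
Codon 7 UUC (Phe): third position 2-fold.
Four-fold degenerate third positions: 3.

3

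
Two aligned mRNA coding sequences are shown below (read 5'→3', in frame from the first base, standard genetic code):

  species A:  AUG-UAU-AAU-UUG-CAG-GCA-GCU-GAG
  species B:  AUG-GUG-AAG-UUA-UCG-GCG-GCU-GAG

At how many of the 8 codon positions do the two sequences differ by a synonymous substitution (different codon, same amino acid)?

2

Codon 1: AUG Met / AUG Met — identical.
Codon 2: UAU Tyr / GUG Val — nonsynonymous.
Codon 3: AAU Asn / AAG Lys — nonsynonymous.
Codon 4: UUG Leu / UUA Leu — synonymous.
Codon 5: CAG Gln / UCG Ser — nonsynonymous.
Codon 6: GCA Ala / GCG Ala — synonymous.
Codon 7: GCU Ala / GCU Ala — identical.
Codon 8: GAG Glu / GAG Glu — identical.
Synonymous differences: 2.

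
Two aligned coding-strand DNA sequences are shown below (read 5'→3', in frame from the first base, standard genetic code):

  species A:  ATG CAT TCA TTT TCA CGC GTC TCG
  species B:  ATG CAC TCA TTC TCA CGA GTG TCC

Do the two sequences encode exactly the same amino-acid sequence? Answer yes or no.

yes

Codon 1: ATG Met / ATG Met — identical.
Codon 2: CAT His / CAC His — synonymous.
Codon 3: TCA Ser / TCA Ser — identical.
Codon 4: TTT Phe / TTC Phe — synonymous.
Codon 5: TCA Ser / TCA Ser — identical.
Codon 6: CGC Arg / CGA Arg — synonymous.
Codon 7: GTC Val / GTG Val — synonymous.
Codon 8: TCG Ser / TCC Ser — synonymous.
Nonsynonymous differences: 0 → same protein.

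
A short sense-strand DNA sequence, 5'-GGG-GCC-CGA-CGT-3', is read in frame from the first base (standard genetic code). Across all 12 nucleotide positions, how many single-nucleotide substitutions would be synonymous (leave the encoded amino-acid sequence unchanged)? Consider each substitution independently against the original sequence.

13

Codon 1 (GGG, Gly): 3 synonymous substitutions.
Codon 2 (GCC, Ala): 3 synonymous substitutions.
Codon 3 (CGA, Arg): 4 synonymous substitutions.
Codon 4 (CGT, Arg): 3 synonymous substitutions.
Total: 3 + 3 + 4 + 3 = 13.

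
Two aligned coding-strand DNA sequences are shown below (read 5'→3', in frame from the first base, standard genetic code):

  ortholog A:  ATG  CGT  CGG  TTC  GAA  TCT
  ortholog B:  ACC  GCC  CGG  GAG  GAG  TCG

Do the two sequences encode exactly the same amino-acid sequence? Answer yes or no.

Codon 1: ATG Met / ACC Thr — nonsynonymous.
Codon 2: CGT Arg / GCC Ala — nonsynonymous.
Codon 3: CGG Arg / CGG Arg — identical.
Codon 4: TTC Phe / GAG Glu — nonsynonymous.
Codon 5: GAA Glu / GAG Glu — synonymous.
Codon 6: TCT Ser / TCG Ser — synonymous.
Nonsynonymous differences: 3 → different protein.

no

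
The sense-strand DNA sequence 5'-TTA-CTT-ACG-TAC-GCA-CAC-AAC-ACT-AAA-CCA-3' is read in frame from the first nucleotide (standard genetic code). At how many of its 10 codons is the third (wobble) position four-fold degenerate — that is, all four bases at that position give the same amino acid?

Codon 1 TTA (Leu): third position 2-fold.
Codon 2 CTT (Leu): third position 4-fold.
Codon 3 ACG (Thr): third position 4-fold.
Codon 4 TAC (Tyr): third position 2-fold.
Codon 5 GCA (Ala): third position 4-fold.
Codon 6 CAC (His): third position 2-fold.
Codon 7 AAC (Asn): third position 2-fold.
Codon 8 ACT (Thr): third position 4-fold.
Codon 9 AAA (Lys): third position 2-fold.
Codon 10 CCA (Pro): third position 4-fold.
Four-fold degenerate third positions: 5.

5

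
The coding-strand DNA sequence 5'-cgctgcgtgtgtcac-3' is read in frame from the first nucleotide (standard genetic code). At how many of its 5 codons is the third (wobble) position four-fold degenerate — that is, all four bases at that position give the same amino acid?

Codon 1 CGC (Arg): third position 4-fold.
Codon 2 TGC (Cys): third position 2-fold.
Codon 3 GTG (Val): third position 4-fold.
Codon 4 TGT (Cys): third position 2-fold.
Codon 5 CAC (His): third position 2-fold.
Four-fold degenerate third positions: 2.

2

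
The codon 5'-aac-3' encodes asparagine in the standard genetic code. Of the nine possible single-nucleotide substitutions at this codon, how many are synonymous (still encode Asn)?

1

Position 1: none → 0 synonymous.
Position 2: none → 0 synonymous.
Position 3: AAT → 1 synonymous.
Total: 0 + 0 + 1 = 1.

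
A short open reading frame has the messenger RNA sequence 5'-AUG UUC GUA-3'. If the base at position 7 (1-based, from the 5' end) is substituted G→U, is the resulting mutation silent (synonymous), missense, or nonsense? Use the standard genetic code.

Position 7 falls in codon 3: GUA → Val.
After the substitution the codon is UUA → Leu.
Val ≠ Leu, so this is a missense mutation.

missense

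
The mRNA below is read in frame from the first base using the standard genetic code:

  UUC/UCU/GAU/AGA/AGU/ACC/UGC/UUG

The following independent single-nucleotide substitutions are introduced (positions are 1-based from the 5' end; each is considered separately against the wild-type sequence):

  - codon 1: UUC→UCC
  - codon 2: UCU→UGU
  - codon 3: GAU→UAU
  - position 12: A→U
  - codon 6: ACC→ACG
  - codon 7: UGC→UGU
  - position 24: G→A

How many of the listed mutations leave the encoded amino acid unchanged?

Codon 1: UUC (Phe) → UCC (Ser) — missense.
Codon 2: UCU (Ser) → UGU (Cys) — missense.
Codon 3: GAU (Asp) → UAU (Tyr) — missense.
Codon 4: AGA (Arg) → AGU (Ser) — missense.
Codon 6: ACC (Thr) → ACG (Thr) — synonymous.
Codon 7: UGC (Cys) → UGU (Cys) — synonymous.
Codon 8: UUG (Leu) → UUA (Leu) — synonymous.
Synonymous: 3 of 7.

3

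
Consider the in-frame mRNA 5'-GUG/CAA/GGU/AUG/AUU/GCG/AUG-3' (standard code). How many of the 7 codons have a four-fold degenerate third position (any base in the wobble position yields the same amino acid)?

Codon 1 GUG (Val): third position 4-fold.
Codon 2 CAA (Gln): third position 2-fold.
Codon 3 GGU (Gly): third position 4-fold.
Codon 4 AUG (Met): third position 1-fold.
Codon 5 AUU (Ile): third position 3-fold.
Codon 6 GCG (Ala): third position 4-fold.
Codon 7 AUG (Met): third position 1-fold.
Four-fold degenerate third positions: 3.

3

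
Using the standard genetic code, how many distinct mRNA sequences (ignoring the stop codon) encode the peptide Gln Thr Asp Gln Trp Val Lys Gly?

1024

Gln: 2 codons.
Thr: 4 codons.
Asp: 2 codons.
Gln: 2 codons.
Trp: 1 codon.
Val: 4 codons.
Lys: 2 codons.
Gly: 4 codons.
2 × 4 × 2 × 2 × 1 × 4 × 2 × 4 = 1024.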